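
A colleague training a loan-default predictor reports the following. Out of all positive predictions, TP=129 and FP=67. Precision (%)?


Precision = TP/(TP+FP)
= 129/(129+67)
= 129/196 = 65.82%

65.82%


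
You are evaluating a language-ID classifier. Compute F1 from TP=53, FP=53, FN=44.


Precision = 53/106 = 0.5
Recall = 53/97 = 0.5464
F1 = 2·P·R/(P+R) = 2·TP/(2·TP+FP+FN) = 106/(106+53+44) = 106/203 = 0.5222

0.5222


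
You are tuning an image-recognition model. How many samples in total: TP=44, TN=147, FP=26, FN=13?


Total = TP + TN + FP + FN
= 44 + 147 + 26 + 13
= 230
(Predicted positive: 70, predicted negative: 160)

230


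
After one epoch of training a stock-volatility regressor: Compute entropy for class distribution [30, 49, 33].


Probabilities: [30/112, 49/112, 33/112] ≈ [0.2679, 0.4375, 0.2946]
H = -((30/112)·log₂(30/112) + (49/112)·log₂(49/112) + (33/112)·log₂(33/112))
  = 1.5503 bits

1.5503 bits


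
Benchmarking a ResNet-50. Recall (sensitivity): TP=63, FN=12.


Recall = TP/(TP+FN)
= 63/(63+12)
= 63/75 = 84.0%

84.0%


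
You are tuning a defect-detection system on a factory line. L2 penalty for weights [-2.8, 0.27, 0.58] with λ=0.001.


‖w‖₂² = (-2.8)² + (0.27)² + (0.58)²
     = 7.84 + 0.0729 + 0.3364
     = 8.2493
λ·‖w‖₂² = 0.001·8.2493 = 0.008249

0.008249


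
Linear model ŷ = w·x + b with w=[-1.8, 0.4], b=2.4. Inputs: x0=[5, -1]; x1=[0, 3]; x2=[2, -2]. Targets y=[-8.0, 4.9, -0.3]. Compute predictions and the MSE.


ŷ0 = (-1.8)·(5) + (0.4)·(-1) + 2.4 = -7.0
ŷ1 = (-1.8)·(0) + (0.4)·(3) + 2.4 = 3.6
ŷ2 = (-1.8)·(2) + (0.4)·(-2) + 2.4 = -2.0
errors² = [1.0, 1.69, 2.89]
MSE = 5.5800/3 = 1.86

1.86


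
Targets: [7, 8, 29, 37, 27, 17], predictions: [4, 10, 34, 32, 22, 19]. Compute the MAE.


Absolute errors: |7-4|=3, |8-10|=2, |29-34|=5, |37-32|=5, |27-22|=5, |17-19|=2
Sum = 22
MAE = 22/6 = 11/3

11/3


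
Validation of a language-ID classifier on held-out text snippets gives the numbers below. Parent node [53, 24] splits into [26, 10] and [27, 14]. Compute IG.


Parent = [53, 24], H_parent = 0.8951
H_left = 0.8524 (n=36), H_right = 0.9262 (n=41)
H_children = (36/77)·0.8524 + (41/77)·0.9262 = 0.8917
IG = 0.8951 - 0.8917 = 0.0034

0.0034


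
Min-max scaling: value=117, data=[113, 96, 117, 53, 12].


min=12, max=117
(117-12)/(117-12) = 105/105 = 1.0

1.0


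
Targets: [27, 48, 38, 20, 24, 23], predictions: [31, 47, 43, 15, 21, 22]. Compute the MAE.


Absolute errors: |27-31|=4, |48-47|=1, |38-43|=5, |20-15|=5, |24-21|=3, |23-22|=1
Sum = 19
MAE = 19/6 = 19/6

19/6


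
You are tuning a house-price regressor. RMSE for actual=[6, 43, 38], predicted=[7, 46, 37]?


MSE = 11/3 = 3.6667
RMSE = √(11/3) = 1.9149

1.9149


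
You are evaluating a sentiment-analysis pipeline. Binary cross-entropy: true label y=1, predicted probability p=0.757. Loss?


BCE = -[y·ln(p) + (1-y)·ln(1-p)]
= -1·ln(0.757) - 0
= -ln(0.757) = 0.2784

0.2784


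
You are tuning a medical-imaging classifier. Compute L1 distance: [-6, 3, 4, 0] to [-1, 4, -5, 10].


d = |-6+ 1| + |3-4| + |4+ 5| + |0-10|
  = 5 + 1 + 9 + 10
  = 25

25


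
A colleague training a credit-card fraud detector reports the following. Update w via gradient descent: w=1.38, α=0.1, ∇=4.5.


w_new = w - α·∇
= 1.38 - 0.1·4.5
= 1.38 - 0.45
= 0.93

0.93


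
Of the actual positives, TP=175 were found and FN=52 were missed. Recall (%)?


Recall = TP/(TP+FN)
= 175/(175+52)
= 175/227 = 77.09%

77.09%


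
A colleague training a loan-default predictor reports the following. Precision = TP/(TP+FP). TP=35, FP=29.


Precision = TP/(TP+FP)
= 35/(35+29)
= 35/64 = 54.69%

54.69%


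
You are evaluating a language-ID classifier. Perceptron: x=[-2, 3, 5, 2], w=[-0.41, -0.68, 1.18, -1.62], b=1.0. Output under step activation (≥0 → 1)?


z = (-2)·(-0.41) + (3)·(-0.68) + (5)·(1.18) + (2)·(-1.62) + 1.0
  = 2.44
step(z) = 1 (z≥0)

1


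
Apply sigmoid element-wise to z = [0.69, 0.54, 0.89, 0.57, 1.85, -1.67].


σ(0.69) = 1/(1+e^-0.69) = 0.666
σ(0.54) = 1/(1+e^-0.54) = 0.6318
σ(0.89) = 1/(1+e^-0.89) = 0.7089
σ(0.57) = 1/(1+e^-0.57) = 0.6388
σ(1.85) = 1/(1+e^-1.85) = 0.8641
σ(-1.67) = 1/(1+e^1.67) = 0.1584
result = [0.666, 0.6318, 0.7089, 0.6388, 0.8641, 0.1584]

[0.666, 0.6318, 0.7089, 0.6388, 0.8641, 0.1584]


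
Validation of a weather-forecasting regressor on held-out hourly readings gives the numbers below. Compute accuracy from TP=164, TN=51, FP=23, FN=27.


Accuracy = (TP+TN)/(TP+TN+FP+FN)
= (164+51)/(265)
= 215/265 = 81.13%

81.13%


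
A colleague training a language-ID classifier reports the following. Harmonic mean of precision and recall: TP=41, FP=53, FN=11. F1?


Precision = 41/94 = 0.4362
Recall = 41/52 = 0.7885
F1 = 2·P·R/(P+R) = 2·TP/(2·TP+FP+FN) = 82/(82+53+11) = 82/146 = 0.5616

0.5616


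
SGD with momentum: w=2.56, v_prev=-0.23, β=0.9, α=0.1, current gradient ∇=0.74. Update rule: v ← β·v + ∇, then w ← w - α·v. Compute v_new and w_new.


v_new = 0.9·-0.23 + 0.74 = -0.207 + 0.74 = 0.533
w_new = 2.56 - 0.1·0.533 = 2.56 - 0.0533 = 2.5067

v_new=0.533, w_new=2.5067


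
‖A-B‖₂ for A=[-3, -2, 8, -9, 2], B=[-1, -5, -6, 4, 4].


d = √((-3+ 1)² + (-2+ 5)² + (8+ 6)² + (-9-4)² + (2-4)²)
  = √(4 + 9 + 196 + 169 + 4)
  = √382 = 19.5448

19.5448


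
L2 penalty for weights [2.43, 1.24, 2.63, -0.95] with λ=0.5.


‖w‖₂² = (2.43)² + (1.24)² + (2.63)² + (-0.95)²
     = 5.9049 + 1.5376 + 6.9169 + 0.9025
     = 15.2619
λ·‖w‖₂² = 0.5·15.2619 = 7.63095

7.63095


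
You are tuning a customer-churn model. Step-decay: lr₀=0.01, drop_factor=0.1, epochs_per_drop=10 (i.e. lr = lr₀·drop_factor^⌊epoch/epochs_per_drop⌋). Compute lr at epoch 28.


n_drops = ⌊28/10⌋ = 2
lr = 0.01·0.1^2 = 0.01·0.01 = 0.0001

0.0001


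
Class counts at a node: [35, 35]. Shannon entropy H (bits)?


Probabilities: [35/70, 35/70] ≈ [0.5, 0.5]
H = -((35/70)·log₂(35/70) + (35/70)·log₂(35/70))
  = 1.0 bits

1.0 bits


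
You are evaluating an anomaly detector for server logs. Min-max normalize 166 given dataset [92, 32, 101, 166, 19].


min=19, max=166
(166-19)/(166-19) = 147/147 = 1.0

1.0


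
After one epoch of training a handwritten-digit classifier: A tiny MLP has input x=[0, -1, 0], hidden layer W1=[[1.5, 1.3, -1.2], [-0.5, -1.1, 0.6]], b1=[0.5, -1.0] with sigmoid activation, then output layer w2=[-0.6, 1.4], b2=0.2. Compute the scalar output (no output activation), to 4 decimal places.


z1[0] = (1.5)·(0) + (1.3)·(-1) + (-1.2)·(0) + 0.5 = -0.8
z1[1] = (-0.5)·(0) + (-1.1)·(-1) + (0.6)·(0) - 1.0 = 0.1
h = sigmoid(z1) = [0.31, 0.525]
output = (-0.6)·(0.31) + (1.4)·(0.525) + 0.2 = 0.749

0.749


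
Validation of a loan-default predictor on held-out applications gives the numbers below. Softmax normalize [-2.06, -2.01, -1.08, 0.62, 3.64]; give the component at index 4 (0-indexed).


Exponentials: e^-2.06=0.1275, e^-2.01=0.134, e^-1.08=0.3396, e^0.62=1.8589, e^3.64=38.0918
Sum = 40.5518
Softmax = [0.0031, 0.0033, 0.0084, 0.0458, 0.9393]
p[4] = 38.0918/40.5518 = 0.9393

0.9393


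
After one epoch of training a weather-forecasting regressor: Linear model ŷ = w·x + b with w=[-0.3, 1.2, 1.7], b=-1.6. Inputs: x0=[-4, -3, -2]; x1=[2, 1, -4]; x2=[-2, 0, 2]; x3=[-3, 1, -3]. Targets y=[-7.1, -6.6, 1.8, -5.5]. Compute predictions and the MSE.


ŷ0 = (-0.3)·(-4) + (1.2)·(-3) + (1.7)·(-2) - 1.6 = -7.4
ŷ1 = (-0.3)·(2) + (1.2)·(1) + (1.7)·(-4) - 1.6 = -7.8
ŷ2 = (-0.3)·(-2) + (1.2)·(0) + (1.7)·(2) - 1.6 = 2.4
ŷ3 = (-0.3)·(-3) + (1.2)·(1) + (1.7)·(-3) - 1.6 = -4.6
errors² = [0.09, 1.44, 0.36, 0.81]
MSE = 2.7000/4 = 0.675

0.675


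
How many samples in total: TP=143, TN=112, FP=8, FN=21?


Total = TP + TN + FP + FN
= 143 + 112 + 8 + 21
= 284
(Predicted positive: 151, predicted negative: 133)

284


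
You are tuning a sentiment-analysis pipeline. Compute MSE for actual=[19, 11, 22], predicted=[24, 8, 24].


Squared errors: (19-24)²=25, (11-8)²=9, (22-24)²=4
Sum = 38
MSE = 38/3 = 38/3

38/3


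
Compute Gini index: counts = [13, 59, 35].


Probabilities: [13/107, 59/107, 35/107] ≈ [0.1215, 0.5514, 0.3271]
Σpᵢ² = (169 + 3481 + 1225)/107² = 4875/11449
Gini = 1 - Σpᵢ² = 1 - 4875/11449 = 0.5742

0.5742


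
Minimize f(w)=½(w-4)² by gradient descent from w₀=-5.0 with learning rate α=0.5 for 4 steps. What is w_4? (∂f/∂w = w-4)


step 1: grad = -5-4 = -9; w = -5 - 0.5·(-9) = -0.5
step 2: grad = -0.5-4 = -4.5; w = -0.5 - 0.5·(-4.5) = 1.75
step 3: grad = 1.75-4 = -2.25; w = 1.75 - 0.5·(-2.25) = 2.875
step 4: grad = 2.875-4 = -1.125; w = 2.875 - 0.5·(-1.125) = 3.4375

3.4375


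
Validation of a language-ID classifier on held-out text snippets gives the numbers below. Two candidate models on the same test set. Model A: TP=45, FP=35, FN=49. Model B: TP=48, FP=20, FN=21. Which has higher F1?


Model A: P=45/80=0.5625, R=45/94=0.4787, F1=2PR/(P+R)=2TP/(2TP+FP+FN)=90/174=0.5172
Model B: P=48/68=0.7059, R=48/69=0.6957, F1=2PR/(P+R)=2TP/(2TP+FP+FN)=96/137=0.7007
0.5172 < 0.7007 → Model B

Model B


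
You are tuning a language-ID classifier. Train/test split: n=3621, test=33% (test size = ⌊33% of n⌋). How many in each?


Test = ⌊3621·33/100⌋ = 1194
Train = 3621 - 1194 = 2427

Train: 2427, Test: 1194


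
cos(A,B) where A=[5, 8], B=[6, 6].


A·B = 5·6 + 8·6 = 78
‖A‖ = √89 = 9.434, ‖B‖ = √72 = 8.4853
cos = 78/(√89·√72) = 78/√6408 = 0.9744

0.9744


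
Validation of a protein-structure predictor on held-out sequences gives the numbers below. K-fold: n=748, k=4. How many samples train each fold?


Fold size = 748/4 = 187
Training per fold = 748 - 187 = 561

561


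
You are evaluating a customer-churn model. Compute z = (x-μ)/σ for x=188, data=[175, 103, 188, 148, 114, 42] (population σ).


μ = 128.3333, σ = 49.0329
z = (188 - 128.3333)/49.0329 = 1.2169

1.2169


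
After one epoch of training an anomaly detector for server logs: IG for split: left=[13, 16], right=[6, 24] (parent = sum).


Parent = [19, 40], H_parent = 0.9066
H_left = 0.9923 (n=29), H_right = 0.7219 (n=30)
H_children = (29/59)·0.9923 + (30/59)·0.7219 = 0.8548
IG = 0.9066 - 0.8548 = 0.0518

0.0518


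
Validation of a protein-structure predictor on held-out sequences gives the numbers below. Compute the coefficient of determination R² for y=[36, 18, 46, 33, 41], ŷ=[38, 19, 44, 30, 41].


ȳ = 34.8
SS_res = Σ(y-ŷ)² = 18
SS_tot = Σ(y-ȳ)² = 450.8
R² = 1 - SS_res/SS_tot = 1 - 0.0399 = 0.9601

0.9601


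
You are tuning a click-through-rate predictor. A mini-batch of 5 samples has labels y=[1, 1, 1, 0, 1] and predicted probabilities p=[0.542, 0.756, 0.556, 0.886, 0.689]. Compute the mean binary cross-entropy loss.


L[0] = -ln(0.542) = 0.6125
L[1] = -ln(0.756) = 0.2797
L[2] = -ln(0.556) = 0.587
L[3] = -ln(1-0.886) = -ln(0.114) = 2.1716
L[4] = -ln(0.689) = 0.3725
mean = (0.6125 + 0.2797 + 0.587 + 2.1716 + 0.3725)/5 = 0.8047

0.8047


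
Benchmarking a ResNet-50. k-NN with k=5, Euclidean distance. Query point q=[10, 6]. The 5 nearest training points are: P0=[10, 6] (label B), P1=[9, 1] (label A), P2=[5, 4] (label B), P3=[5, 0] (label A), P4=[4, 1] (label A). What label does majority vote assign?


d(q,P0) = 0.0  (label B)
d(q,P1) = 5.099  (label A)
d(q,P2) = 5.3852  (label B)
d(q,P3) = 7.8102  (label A)
d(q,P4) = 7.8102  (label A)
Votes: A=3, B=2
Majority → A

A


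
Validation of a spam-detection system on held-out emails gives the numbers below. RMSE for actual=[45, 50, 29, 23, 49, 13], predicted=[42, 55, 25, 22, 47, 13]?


MSE = 55/6 = 9.1667
RMSE = √(55/6) = 3.0277

3.0277


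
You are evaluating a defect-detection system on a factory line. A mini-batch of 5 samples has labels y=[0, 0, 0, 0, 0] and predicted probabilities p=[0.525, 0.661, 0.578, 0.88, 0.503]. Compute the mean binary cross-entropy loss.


L[0] = -ln(1-0.525) = -ln(0.475) = 0.7444
L[1] = -ln(1-0.661) = -ln(0.339) = 1.0818
L[2] = -ln(1-0.578) = -ln(0.422) = 0.8627
L[3] = -ln(1-0.88) = -ln(0.12) = 2.1203
L[4] = -ln(1-0.503) = -ln(0.497) = 0.6992
mean = (0.7444 + 1.0818 + 0.8627 + 2.1203 + 0.6992)/5 = 1.1017

1.1017


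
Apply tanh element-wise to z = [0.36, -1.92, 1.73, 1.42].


tanh(0.36) = 0.3452
tanh(-1.92) = -0.9579
tanh(1.73) = 0.9391
tanh(1.42) = 0.8896
result = [0.3452, -0.9579, 0.9391, 0.8896]

[0.3452, -0.9579, 0.9391, 0.8896]


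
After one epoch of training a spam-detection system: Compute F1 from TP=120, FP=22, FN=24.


Precision = 120/142 = 0.8451
Recall = 120/144 = 0.8333
F1 = 2·P·R/(P+R) = 2·TP/(2·TP+FP+FN) = 240/(240+22+24) = 240/286 = 0.8392

0.8392


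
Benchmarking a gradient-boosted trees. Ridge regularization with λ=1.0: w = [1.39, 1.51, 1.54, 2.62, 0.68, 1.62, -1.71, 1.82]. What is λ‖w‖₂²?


‖w‖₂² = (1.39)² + (1.51)² + (1.54)² + (2.62)² + (0.68)² + (1.62)² + (-1.71)² + (1.82)²
     = 1.9321 + 2.2801 + 2.3716 + 6.8644 + 0.4624 + 2.6244 + 2.9241 + 3.3124
     = 22.7715
λ·‖w‖₂² = 1.0·22.7715 = 22.7715

22.7715


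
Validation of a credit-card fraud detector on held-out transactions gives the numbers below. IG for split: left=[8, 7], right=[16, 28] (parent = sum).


Parent = [24, 35], H_parent = 0.9748
H_left = 0.9968 (n=15), H_right = 0.9457 (n=44)
H_children = (15/59)·0.9968 + (44/59)·0.9457 = 0.9587
IG = 0.9748 - 0.9587 = 0.0161

0.0161


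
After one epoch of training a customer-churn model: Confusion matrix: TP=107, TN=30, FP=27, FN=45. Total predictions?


Total = TP + TN + FP + FN
= 107 + 30 + 27 + 45
= 209
(Predicted positive: 134, predicted negative: 75)

209


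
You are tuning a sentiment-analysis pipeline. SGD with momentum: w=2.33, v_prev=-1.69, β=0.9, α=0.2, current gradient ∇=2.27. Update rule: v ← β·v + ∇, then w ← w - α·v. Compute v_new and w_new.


v_new = 0.9·-1.69 + 2.27 = -1.521 + 2.27 = 0.749
w_new = 2.33 - 0.2·0.749 = 2.33 - 0.1498 = 2.1802

v_new=0.749, w_new=2.1802


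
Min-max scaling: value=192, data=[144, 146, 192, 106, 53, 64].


min=53, max=192
(192-53)/(192-53) = 139/139 = 1.0

1.0


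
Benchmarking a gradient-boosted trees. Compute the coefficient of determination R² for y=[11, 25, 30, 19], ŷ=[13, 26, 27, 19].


ȳ = 21.25
SS_res = Σ(y-ŷ)² = 14
SS_tot = Σ(y-ȳ)² = 200.75
R² = 1 - SS_res/SS_tot = 1 - 0.0697 = 0.9303

0.9303


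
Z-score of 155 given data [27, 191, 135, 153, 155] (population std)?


μ = 132.2, σ = 55.6503
z = (155 - 132.2)/55.6503 = 0.4097

0.4097


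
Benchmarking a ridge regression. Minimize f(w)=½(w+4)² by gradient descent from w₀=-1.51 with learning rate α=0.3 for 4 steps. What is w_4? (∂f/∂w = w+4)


step 1: grad = -1.51+4 = 2.49; w = -1.51 - 0.3·(2.49) = -2.257
step 2: grad = -2.257+4 = 1.743; w = -2.257 - 0.3·(1.743) = -2.7799
step 3: grad = -2.7799+4 = 1.2201; w = -2.7799 - 0.3·(1.2201) = -3.14593
step 4: grad = -3.14593+4 = 0.85407; w = -3.14593 - 0.3·(0.85407) = -3.402151

-3.402151


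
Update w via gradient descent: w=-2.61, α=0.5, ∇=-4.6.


w_new = w - α·∇
= -2.61 - 0.5·-4.6
= -2.61 + 2.3
= -0.31

-0.31


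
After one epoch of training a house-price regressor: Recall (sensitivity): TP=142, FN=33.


Recall = TP/(TP+FN)
= 142/(142+33)
= 142/175 = 81.14%

81.14%


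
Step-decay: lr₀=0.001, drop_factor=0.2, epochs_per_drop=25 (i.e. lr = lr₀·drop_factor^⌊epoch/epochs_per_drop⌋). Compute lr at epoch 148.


n_drops = ⌊148/25⌋ = 5
lr = 0.001·0.2^5 = 0.001·0.00032 = 0.00000032

0.00000032


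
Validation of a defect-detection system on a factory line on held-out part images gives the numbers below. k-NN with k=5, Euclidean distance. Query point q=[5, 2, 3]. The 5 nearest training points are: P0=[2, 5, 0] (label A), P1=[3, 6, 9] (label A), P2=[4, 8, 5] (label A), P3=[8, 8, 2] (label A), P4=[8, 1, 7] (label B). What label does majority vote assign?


d(q,P0) = 5.1962  (label A)
d(q,P1) = 7.4833  (label A)
d(q,P2) = 6.4031  (label A)
d(q,P3) = 6.7823  (label A)
d(q,P4) = 5.099  (label B)
Votes: A=4, B=1
Majority → A

A


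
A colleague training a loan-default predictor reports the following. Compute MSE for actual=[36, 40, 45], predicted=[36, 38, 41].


Squared errors: (36-36)²=0, (40-38)²=4, (45-41)²=16
Sum = 20
MSE = 20/3 = 20/3

20/3


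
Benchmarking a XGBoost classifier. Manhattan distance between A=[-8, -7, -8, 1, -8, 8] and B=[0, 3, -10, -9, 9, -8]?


d = |-8-0| + |-7-3| + |-8+ 10| + |1+ 9| + |-8-9| + |8+ 8|
  = 8 + 10 + 2 + 10 + 17 + 16
  = 63

63


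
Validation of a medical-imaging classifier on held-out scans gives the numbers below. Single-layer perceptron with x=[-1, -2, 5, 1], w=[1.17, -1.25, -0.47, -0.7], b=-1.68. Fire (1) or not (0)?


z = (-1)·(1.17) + (-2)·(-1.25) + (5)·(-0.47) + (1)·(-0.7) - 1.68
  = -3.4
step(z) = 0 (z<0)

0


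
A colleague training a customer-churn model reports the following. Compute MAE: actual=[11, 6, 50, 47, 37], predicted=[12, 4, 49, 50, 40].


Absolute errors: |11-12|=1, |6-4|=2, |50-49|=1, |47-50|=3, |37-40|=3
Sum = 10
MAE = 10/5 = 2

2


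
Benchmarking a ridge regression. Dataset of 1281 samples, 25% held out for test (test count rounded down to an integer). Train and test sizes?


Test = ⌊1281·25/100⌋ = 320
Train = 1281 - 320 = 961

Train: 961, Test: 320


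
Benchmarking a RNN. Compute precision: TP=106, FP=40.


Precision = TP/(TP+FP)
= 106/(106+40)
= 106/146 = 72.6%

72.6%


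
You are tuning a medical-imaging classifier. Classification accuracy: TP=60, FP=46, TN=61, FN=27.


Accuracy = (TP+TN)/(TP+TN+FP+FN)
= (60+61)/(194)
= 121/194 = 62.37%

62.37%


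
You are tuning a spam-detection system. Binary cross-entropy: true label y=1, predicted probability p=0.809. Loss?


BCE = -[y·ln(p) + (1-y)·ln(1-p)]
= -1·ln(0.809) - 0
= -ln(0.809) = 0.212

0.212


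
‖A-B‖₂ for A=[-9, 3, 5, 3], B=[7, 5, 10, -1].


d = √((-9-7)² + (3-5)² + (5-10)² + (3+ 1)²)
  = √(256 + 4 + 25 + 16)
  = √301 = 17.3494

17.3494


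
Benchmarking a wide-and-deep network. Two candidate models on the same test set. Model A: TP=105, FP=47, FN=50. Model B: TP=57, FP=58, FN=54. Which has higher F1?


Model A: P=105/152=0.6908, R=105/155=0.6774, F1=2PR/(P+R)=2TP/(2TP+FP+FN)=210/307=0.684
Model B: P=57/115=0.4957, R=57/111=0.5135, F1=2PR/(P+R)=2TP/(2TP+FP+FN)=114/226=0.5044
0.684 > 0.5044 → Model A

Model A


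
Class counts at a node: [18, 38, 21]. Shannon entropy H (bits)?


Probabilities: [18/77, 38/77, 21/77] ≈ [0.2338, 0.4935, 0.2727]
H = -((18/77)·log₂(18/77) + (38/77)·log₂(38/77) + (21/77)·log₂(21/77))
  = 1.5042 bits

1.5042 bits


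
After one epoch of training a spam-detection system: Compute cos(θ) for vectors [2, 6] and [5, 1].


A·B = 2·5 + 6·1 = 16
‖A‖ = √40 = 6.3246, ‖B‖ = √26 = 5.099
cos = 16/(√40·√26) = 16/√1040 = 0.4961

0.4961


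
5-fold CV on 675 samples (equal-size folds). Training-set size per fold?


Fold size = 675/5 = 135
Training per fold = 675 - 135 = 540

540


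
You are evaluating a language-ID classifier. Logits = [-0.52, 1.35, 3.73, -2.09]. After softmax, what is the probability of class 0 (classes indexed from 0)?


Exponentials: e^-0.52=0.5945, e^1.35=3.8574, e^3.73=41.6791, e^-2.09=0.1237
Sum = 46.2547
Softmax = [0.0129, 0.0834, 0.9011, 0.0027]
p[0] = 0.5945/46.2547 = 0.0129

0.0129


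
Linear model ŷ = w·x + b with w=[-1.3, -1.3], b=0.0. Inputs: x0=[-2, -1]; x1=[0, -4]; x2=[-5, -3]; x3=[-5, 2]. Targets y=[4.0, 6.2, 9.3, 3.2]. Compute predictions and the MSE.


ŷ0 = (-1.3)·(-2) + (-1.3)·(-1) + 0.0 = 3.9
ŷ1 = (-1.3)·(0) + (-1.3)·(-4) + 0.0 = 5.2
ŷ2 = (-1.3)·(-5) + (-1.3)·(-3) + 0.0 = 10.4
ŷ3 = (-1.3)·(-5) + (-1.3)·(2) + 0.0 = 3.9
errors² = [0.01, 1.0, 1.21, 0.49]
MSE = 2.7100/4 = 0.6775

0.6775


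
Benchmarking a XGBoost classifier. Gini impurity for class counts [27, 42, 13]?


Probabilities: [27/82, 42/82, 13/82] ≈ [0.3293, 0.5122, 0.1585]
Σpᵢ² = (729 + 1764 + 169)/82² = 2662/6724
Gini = 1 - Σpᵢ² = 1 - 2662/6724 = 0.6041

0.6041


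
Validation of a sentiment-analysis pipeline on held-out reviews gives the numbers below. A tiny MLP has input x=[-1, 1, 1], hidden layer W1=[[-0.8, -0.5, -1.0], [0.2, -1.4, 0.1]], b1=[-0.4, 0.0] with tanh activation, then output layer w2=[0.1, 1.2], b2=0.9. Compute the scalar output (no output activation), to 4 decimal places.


z1[0] = (-0.8)·(-1) + (-0.5)·(1) + (-1.0)·(1) - 0.4 = -1.1
z1[1] = (0.2)·(-1) + (-1.4)·(1) + (0.1)·(1) + 0.0 = -1.5
h = tanh(z1) = [-0.8005, -0.9051]
output = (0.1)·(-0.8005) + (1.2)·(-0.9051) + 0.9 = -0.2662

-0.2662


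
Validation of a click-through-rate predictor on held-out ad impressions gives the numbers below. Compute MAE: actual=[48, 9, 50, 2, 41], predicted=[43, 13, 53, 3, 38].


Absolute errors: |48-43|=5, |9-13|=4, |50-53|=3, |2-3|=1, |41-38|=3
Sum = 16
MAE = 16/5 = 16/5

16/5


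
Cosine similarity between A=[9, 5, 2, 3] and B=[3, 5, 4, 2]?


A·B = 9·3 + 5·5 + 2·4 + 3·2 = 66
‖A‖ = √119 = 10.9087, ‖B‖ = √54 = 7.3485
cos = 66/(√119·√54) = 66/√6426 = 0.8233

0.8233


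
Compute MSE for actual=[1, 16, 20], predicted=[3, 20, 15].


Squared errors: (1-3)²=4, (16-20)²=16, (20-15)²=25
Sum = 45
MSE = 45/3 = 15

15


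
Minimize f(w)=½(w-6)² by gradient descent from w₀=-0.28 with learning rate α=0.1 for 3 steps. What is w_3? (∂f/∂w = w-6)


step 1: grad = -0.28-6 = -6.28; w = -0.28 - 0.1·(-6.28) = 0.348
step 2: grad = 0.348-6 = -5.652; w = 0.348 - 0.1·(-5.652) = 0.9132
step 3: grad = 0.9132-6 = -5.0868; w = 0.9132 - 0.1·(-5.0868) = 1.42188

1.42188


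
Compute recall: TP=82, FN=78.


Recall = TP/(TP+FN)
= 82/(82+78)
= 82/160 = 51.25%

51.25%


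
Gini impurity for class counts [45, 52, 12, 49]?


Probabilities: [45/158, 52/158, 12/158, 49/158] ≈ [0.2848, 0.3291, 0.0759, 0.3101]
Σpᵢ² = (2025 + 2704 + 144 + 2401)/158² = 7274/24964
Gini = 1 - Σpᵢ² = 1 - 7274/24964 = 0.7086

0.7086


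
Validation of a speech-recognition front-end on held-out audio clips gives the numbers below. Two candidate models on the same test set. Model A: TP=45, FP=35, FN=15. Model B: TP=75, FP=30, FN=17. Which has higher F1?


Model A: P=45/80=0.5625, R=45/60=0.75, F1=2PR/(P+R)=2TP/(2TP+FP+FN)=90/140=0.6429
Model B: P=75/105=0.7143, R=75/92=0.8152, F1=2PR/(P+R)=2TP/(2TP+FP+FN)=150/197=0.7614
0.6429 < 0.7614 → Model B

Model B


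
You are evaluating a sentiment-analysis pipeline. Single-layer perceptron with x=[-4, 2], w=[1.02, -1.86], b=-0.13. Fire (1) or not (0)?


z = (-4)·(1.02) + (2)·(-1.86) - 0.13
  = -7.93
step(z) = 0 (z<0)

0


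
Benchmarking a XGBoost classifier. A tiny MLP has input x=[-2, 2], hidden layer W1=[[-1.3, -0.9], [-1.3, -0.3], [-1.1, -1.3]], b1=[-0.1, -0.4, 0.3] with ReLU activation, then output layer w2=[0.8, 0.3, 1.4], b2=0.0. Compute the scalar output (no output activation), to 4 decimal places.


z1[0] = (-1.3)·(-2) + (-0.9)·(2) - 0.1 = 0.7
z1[1] = (-1.3)·(-2) + (-0.3)·(2) - 0.4 = 1.6
z1[2] = (-1.1)·(-2) + (-1.3)·(2) + 0.3 = -0.1
h = ReLU(z1) = [0.7, 1.6, 0.0]
output = (0.8)·(0.7) + (0.3)·(1.6) + (1.4)·(0.0) + 0.0 = 1.04

1.04


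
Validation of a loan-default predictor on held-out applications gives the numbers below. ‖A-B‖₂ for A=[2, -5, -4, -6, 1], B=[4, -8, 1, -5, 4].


d = √((2-4)² + (-5+ 8)² + (-4-1)² + (-6+ 5)² + (1-4)²)
  = √(4 + 9 + 25 + 1 + 9)
  = √48 = 6.9282

6.9282


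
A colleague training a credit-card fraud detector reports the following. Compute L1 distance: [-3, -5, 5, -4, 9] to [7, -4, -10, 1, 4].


d = |-3-7| + |-5+ 4| + |5+ 10| + |-4-1| + |9-4|
  = 10 + 1 + 15 + 5 + 5
  = 36

36


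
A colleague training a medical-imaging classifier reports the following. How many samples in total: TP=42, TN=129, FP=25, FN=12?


Total = TP + TN + FP + FN
= 42 + 129 + 25 + 12
= 208
(Predicted positive: 67, predicted negative: 141)

208


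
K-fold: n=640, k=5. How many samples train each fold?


Fold size = 640/5 = 128
Training per fold = 640 - 128 = 512

512


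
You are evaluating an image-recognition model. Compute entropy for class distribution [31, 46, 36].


Probabilities: [31/113, 46/113, 36/113] ≈ [0.2743, 0.4071, 0.3186]
H = -((31/113)·log₂(31/113) + (46/113)·log₂(46/113) + (36/113)·log₂(36/113))
  = 1.5655 bits

1.5655 bits


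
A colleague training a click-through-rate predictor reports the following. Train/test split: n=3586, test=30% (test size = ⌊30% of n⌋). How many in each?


Test = ⌊3586·30/100⌋ = 1075
Train = 3586 - 1075 = 2511

Train: 2511, Test: 1075


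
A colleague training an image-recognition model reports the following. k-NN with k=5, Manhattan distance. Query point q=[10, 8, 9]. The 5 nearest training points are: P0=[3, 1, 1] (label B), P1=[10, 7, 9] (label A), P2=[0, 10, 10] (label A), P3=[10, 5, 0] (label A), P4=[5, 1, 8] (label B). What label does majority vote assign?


d(q,P0) = 22  (label B)
d(q,P1) = 1  (label A)
d(q,P2) = 13  (label A)
d(q,P3) = 12  (label A)
d(q,P4) = 13  (label B)
Votes: A=3, B=2
Majority → A

A


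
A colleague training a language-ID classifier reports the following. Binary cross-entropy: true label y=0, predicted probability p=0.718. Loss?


BCE = -[y·ln(p) + (1-y)·ln(1-p)]
= -0 - 1·ln(1-0.718)
= -ln(0.282) = 1.2658

1.2658


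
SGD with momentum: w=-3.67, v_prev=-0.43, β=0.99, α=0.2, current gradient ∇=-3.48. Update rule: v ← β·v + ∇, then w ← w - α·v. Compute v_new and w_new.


v_new = 0.99·-0.43 - 3.48 = -0.4257 - 3.48 = -3.9057
w_new = -3.67 - 0.2·-3.9057 = -3.67 + 0.78114 = -2.88886

v_new=-3.9057, w_new=-2.88886


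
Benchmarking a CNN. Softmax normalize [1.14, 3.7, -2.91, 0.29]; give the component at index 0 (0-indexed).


Exponentials: e^1.14=3.1268, e^3.7=40.4473, e^-2.91=0.0545, e^0.29=1.3364
Sum = 44.965
Softmax = [0.0695, 0.8995, 0.0012, 0.0297]
p[0] = 3.1268/44.965 = 0.0695

0.0695


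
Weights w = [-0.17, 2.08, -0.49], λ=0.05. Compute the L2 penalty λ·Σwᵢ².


‖w‖₂² = (-0.17)² + (2.08)² + (-0.49)²
     = 0.0289 + 4.3264 + 0.2401
     = 4.5954
λ·‖w‖₂² = 0.05·4.5954 = 0.22977

0.22977


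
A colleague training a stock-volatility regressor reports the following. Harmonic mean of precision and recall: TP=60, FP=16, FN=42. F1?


Precision = 60/76 = 0.7895
Recall = 60/102 = 0.5882
F1 = 2·P·R/(P+R) = 2·TP/(2·TP+FP+FN) = 120/(120+16+42) = 120/178 = 0.6742

0.6742


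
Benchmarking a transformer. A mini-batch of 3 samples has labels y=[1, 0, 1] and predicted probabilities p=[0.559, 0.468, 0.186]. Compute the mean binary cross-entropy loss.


L[0] = -ln(0.559) = 0.5816
L[1] = -ln(1-0.468) = -ln(0.532) = 0.6311
L[2] = -ln(0.186) = 1.682
mean = (0.5816 + 0.6311 + 1.682)/3 = 0.9649

0.9649


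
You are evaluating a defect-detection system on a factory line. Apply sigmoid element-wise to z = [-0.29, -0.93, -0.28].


σ(-0.29) = 1/(1+e^0.29) = 0.428
σ(-0.93) = 1/(1+e^0.93) = 0.2829
σ(-0.28) = 1/(1+e^0.28) = 0.4305
result = [0.428, 0.2829, 0.4305]

[0.428, 0.2829, 0.4305]


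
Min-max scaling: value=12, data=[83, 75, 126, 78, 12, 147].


min=12, max=147
(12-12)/(147-12) = 0/135 = 0.0

0.0


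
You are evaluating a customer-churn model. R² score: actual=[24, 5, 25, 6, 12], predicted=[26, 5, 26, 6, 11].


ȳ = 14.4
SS_res = Σ(y-ŷ)² = 6
SS_tot = Σ(y-ȳ)² = 369.2
R² = 1 - SS_res/SS_tot = 1 - 0.0163 = 0.9837

0.9837


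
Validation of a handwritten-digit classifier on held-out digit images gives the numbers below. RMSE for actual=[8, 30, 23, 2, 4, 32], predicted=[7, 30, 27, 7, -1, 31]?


MSE = 68/6 = 11.3333
RMSE = √(68/6) = 3.3665

3.3665


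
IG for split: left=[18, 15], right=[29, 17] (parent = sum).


Parent = [47, 32], H_parent = 0.9738
H_left = 0.994 (n=33), H_right = 0.9503 (n=46)
H_children = (33/79)·0.994 + (46/79)·0.9503 = 0.9686
IG = 0.9738 - 0.9686 = 0.0052

0.0052


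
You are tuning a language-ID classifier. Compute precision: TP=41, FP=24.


Precision = TP/(TP+FP)
= 41/(41+24)
= 41/65 = 63.08%

63.08%


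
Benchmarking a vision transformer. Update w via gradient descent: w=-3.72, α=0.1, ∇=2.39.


w_new = w - α·∇
= -3.72 - 0.1·2.39
= -3.72 - 0.239
= -3.959

-3.959


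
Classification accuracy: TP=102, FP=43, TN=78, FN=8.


Accuracy = (TP+TN)/(TP+TN+FP+FN)
= (102+78)/(231)
= 180/231 = 77.92%

77.92%


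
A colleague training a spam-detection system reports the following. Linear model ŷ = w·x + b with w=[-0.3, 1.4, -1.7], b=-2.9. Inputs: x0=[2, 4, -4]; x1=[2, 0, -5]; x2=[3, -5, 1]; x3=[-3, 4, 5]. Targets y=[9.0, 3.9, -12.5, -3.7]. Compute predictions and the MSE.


ŷ0 = (-0.3)·(2) + (1.4)·(4) + (-1.7)·(-4) - 2.9 = 8.9
ŷ1 = (-0.3)·(2) + (1.4)·(0) + (-1.7)·(-5) - 2.9 = 5.0
ŷ2 = (-0.3)·(3) + (1.4)·(-5) + (-1.7)·(1) - 2.9 = -12.5
ŷ3 = (-0.3)·(-3) + (1.4)·(4) + (-1.7)·(5) - 2.9 = -4.9
errors² = [0.01, 1.21, 0.0, 1.44]
MSE = 2.6600/4 = 0.665

0.665


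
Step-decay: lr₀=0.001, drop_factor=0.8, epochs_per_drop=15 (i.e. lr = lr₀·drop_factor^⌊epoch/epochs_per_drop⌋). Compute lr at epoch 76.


n_drops = ⌊76/15⌋ = 5
lr = 0.001·0.8^5 = 0.001·0.32768 = 0.00032768

0.00032768


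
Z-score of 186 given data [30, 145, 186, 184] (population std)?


μ = 136.25, σ = 63.4838
z = (186 - 136.25)/63.4838 = 0.7837

0.7837


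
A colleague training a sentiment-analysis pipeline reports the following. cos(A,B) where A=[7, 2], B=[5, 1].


A·B = 7·5 + 2·1 = 37
‖A‖ = √53 = 7.2801, ‖B‖ = √26 = 5.099
cos = 37/(√53·√26) = 37/√1378 = 0.9967

0.9967


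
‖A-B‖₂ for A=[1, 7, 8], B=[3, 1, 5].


d = √((1-3)² + (7-1)² + (8-5)²)
  = √(4 + 36 + 9)
  = √49 = 7.0

7.0


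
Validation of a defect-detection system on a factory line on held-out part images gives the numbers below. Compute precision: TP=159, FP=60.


Precision = TP/(TP+FP)
= 159/(159+60)
= 159/219 = 72.6%

72.6%


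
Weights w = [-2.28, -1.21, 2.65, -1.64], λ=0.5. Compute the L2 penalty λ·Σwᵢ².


‖w‖₂² = (-2.28)² + (-1.21)² + (2.65)² + (-1.64)²
     = 5.1984 + 1.4641 + 7.0225 + 2.6896
     = 16.3746
λ·‖w‖₂² = 0.5·16.3746 = 8.1873

8.1873


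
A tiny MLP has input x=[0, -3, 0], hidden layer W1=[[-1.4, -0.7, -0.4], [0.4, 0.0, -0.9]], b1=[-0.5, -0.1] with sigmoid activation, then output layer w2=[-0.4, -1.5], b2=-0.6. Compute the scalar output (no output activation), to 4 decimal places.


z1[0] = (-1.4)·(0) + (-0.7)·(-3) + (-0.4)·(0) - 0.5 = 1.6
z1[1] = (0.4)·(0) + (0.0)·(-3) + (-0.9)·(0) - 0.1 = -0.1
h = sigmoid(z1) = [0.832, 0.475]
output = (-0.4)·(0.832) + (-1.5)·(0.475) - 0.6 = -1.6453

-1.6453


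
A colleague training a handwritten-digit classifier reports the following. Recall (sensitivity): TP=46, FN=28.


Recall = TP/(TP+FN)
= 46/(46+28)
= 46/74 = 62.16%

62.16%


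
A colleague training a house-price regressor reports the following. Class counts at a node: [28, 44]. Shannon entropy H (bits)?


Probabilities: [28/72, 44/72] ≈ [0.3889, 0.6111]
H = -((28/72)·log₂(28/72) + (44/72)·log₂(44/72))
  = 0.9641 bits

0.9641 bits


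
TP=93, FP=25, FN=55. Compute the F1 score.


Precision = 93/118 = 0.7881
Recall = 93/148 = 0.6284
F1 = 2·P·R/(P+R) = 2·TP/(2·TP+FP+FN) = 186/(186+25+55) = 186/266 = 0.6992

0.6992


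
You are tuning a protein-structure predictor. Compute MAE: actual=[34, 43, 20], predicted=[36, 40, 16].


Absolute errors: |34-36|=2, |43-40|=3, |20-16|=4
Sum = 9
MAE = 9/3 = 3

3


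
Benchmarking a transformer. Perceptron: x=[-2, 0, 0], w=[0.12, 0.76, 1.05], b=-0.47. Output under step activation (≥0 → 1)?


z = (-2)·(0.12) + (0)·(0.76) + (0)·(1.05) - 0.47
  = -0.71
step(z) = 0 (z<0)

0


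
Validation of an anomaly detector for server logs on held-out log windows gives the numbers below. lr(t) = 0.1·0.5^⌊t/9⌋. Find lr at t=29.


n_drops = ⌊29/9⌋ = 3
lr = 0.1·0.5^3 = 0.1·0.125 = 0.0125

0.0125


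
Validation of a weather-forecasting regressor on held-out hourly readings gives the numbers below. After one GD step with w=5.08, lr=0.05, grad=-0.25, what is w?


w_new = w - α·∇
= 5.08 - 0.05·-0.25
= 5.08 + 0.0125
= 5.0925

5.0925


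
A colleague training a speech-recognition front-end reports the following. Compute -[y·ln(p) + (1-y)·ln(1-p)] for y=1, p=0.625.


BCE = -[y·ln(p) + (1-y)·ln(1-p)]
= -1·ln(0.625) - 0
= -ln(0.625) = 0.47

0.47


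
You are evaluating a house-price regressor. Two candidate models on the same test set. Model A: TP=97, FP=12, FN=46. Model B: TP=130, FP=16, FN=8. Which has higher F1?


Model A: P=97/109=0.8899, R=97/143=0.6783, F1=2PR/(P+R)=2TP/(2TP+FP+FN)=194/252=0.7698
Model B: P=130/146=0.8904, R=130/138=0.942, F1=2PR/(P+R)=2TP/(2TP+FP+FN)=260/284=0.9155
0.7698 < 0.9155 → Model B

Model B


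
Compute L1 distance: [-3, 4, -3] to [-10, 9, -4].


d = |-3+ 10| + |4-9| + |-3+ 4|
  = 7 + 5 + 1
  = 13

13


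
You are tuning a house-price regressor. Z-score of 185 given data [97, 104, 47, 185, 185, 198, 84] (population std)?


μ = 128.5714, σ = 55.3298
z = (185 - 128.5714)/55.3298 = 1.0199

1.0199


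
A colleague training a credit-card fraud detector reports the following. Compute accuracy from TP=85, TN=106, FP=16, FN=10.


Accuracy = (TP+TN)/(TP+TN+FP+FN)
= (85+106)/(217)
= 191/217 = 88.02%

88.02%


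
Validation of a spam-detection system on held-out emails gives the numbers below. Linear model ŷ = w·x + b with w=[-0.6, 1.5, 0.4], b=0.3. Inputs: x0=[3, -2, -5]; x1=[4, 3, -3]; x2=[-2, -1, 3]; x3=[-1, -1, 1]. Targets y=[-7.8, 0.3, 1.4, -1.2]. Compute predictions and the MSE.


ŷ0 = (-0.6)·(3) + (1.5)·(-2) + (0.4)·(-5) + 0.3 = -6.5
ŷ1 = (-0.6)·(4) + (1.5)·(3) + (0.4)·(-3) + 0.3 = 1.2
ŷ2 = (-0.6)·(-2) + (1.5)·(-1) + (0.4)·(3) + 0.3 = 1.2
ŷ3 = (-0.6)·(-1) + (1.5)·(-1) + (0.4)·(1) + 0.3 = -0.2
errors² = [1.69, 0.81, 0.04, 1.0]
MSE = 3.5400/4 = 0.885

0.885


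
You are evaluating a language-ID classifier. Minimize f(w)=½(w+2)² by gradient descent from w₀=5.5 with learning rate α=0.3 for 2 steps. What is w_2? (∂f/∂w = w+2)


step 1: grad = 5.5+2 = 7.5; w = 5.5 - 0.3·(7.5) = 3.25
step 2: grad = 3.25+2 = 5.25; w = 3.25 - 0.3·(5.25) = 1.675

1.675


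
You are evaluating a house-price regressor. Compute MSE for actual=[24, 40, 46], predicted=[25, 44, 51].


Squared errors: (24-25)²=1, (40-44)²=16, (46-51)²=25
Sum = 42
MSE = 42/3 = 14

14


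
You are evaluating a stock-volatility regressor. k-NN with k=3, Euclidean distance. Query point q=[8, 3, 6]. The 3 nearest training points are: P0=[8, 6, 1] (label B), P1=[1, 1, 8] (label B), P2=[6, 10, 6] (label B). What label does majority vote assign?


d(q,P0) = 5.831  (label B)
d(q,P1) = 7.5498  (label B)
d(q,P2) = 7.2801  (label B)
Votes: A=0, B=3
Majority → B

B


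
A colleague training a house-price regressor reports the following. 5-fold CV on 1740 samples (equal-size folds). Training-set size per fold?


Fold size = 1740/5 = 348
Training per fold = 1740 - 348 = 1392

1392


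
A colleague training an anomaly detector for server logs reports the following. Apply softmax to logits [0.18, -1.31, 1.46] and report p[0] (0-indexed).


Exponentials: e^0.18=1.1972, e^-1.31=0.2698, e^1.46=4.306
Sum = 5.773
Softmax = [0.2074, 0.0467, 0.7459]
p[0] = 1.1972/5.773 = 0.2074

0.2074


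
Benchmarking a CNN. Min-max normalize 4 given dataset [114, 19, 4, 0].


min=0, max=114
(4-0)/(114-0) = 4/114 = 0.0351

0.0351


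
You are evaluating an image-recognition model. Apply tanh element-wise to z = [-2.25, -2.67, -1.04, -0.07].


tanh(-2.25) = -0.978
tanh(-2.67) = -0.9905
tanh(-1.04) = -0.7779
tanh(-0.07) = -0.0699
result = [-0.978, -0.9905, -0.7779, -0.0699]

[-0.978, -0.9905, -0.7779, -0.0699]


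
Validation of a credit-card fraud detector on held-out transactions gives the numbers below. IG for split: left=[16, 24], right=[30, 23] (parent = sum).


Parent = [46, 47], H_parent = 0.9999
H_left = 0.971 (n=40), H_right = 0.9874 (n=53)
H_children = (40/93)·0.971 + (53/93)·0.9874 = 0.9803
IG = 0.9999 - 0.9803 = 0.0196

0.0196


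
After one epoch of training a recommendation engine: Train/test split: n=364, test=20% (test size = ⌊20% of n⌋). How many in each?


Test = ⌊364·20/100⌋ = 72
Train = 364 - 72 = 292

Train: 292, Test: 72


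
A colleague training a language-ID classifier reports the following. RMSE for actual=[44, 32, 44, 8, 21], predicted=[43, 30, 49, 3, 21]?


MSE = 55/5 = 11
RMSE = √(55/5) = 3.3166

3.3166


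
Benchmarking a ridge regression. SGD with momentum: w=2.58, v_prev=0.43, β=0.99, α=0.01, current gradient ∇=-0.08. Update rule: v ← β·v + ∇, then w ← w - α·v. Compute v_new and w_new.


v_new = 0.99·0.43 - 0.08 = 0.4257 - 0.08 = 0.3457
w_new = 2.58 - 0.01·0.3457 = 2.58 - 0.003457 = 2.576543

v_new=0.3457, w_new=2.576543


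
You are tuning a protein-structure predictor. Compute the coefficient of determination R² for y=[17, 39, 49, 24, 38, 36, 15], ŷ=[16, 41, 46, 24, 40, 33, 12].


ȳ = 31.1429
SS_res = Σ(y-ŷ)² = 36
SS_tot = Σ(y-ȳ)² = 962.86
R² = 1 - SS_res/SS_tot = 1 - 0.0374 = 0.9626

0.9626


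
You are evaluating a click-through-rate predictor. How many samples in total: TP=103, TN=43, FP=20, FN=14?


Total = TP + TN + FP + FN
= 103 + 43 + 20 + 14
= 180
(Predicted positive: 123, predicted negative: 57)

180


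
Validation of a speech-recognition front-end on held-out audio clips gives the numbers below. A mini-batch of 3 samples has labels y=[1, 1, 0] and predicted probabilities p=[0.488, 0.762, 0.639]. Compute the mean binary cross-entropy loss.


L[0] = -ln(0.488) = 0.7174
L[1] = -ln(0.762) = 0.2718
L[2] = -ln(1-0.639) = -ln(0.361) = 1.0189
mean = (0.7174 + 0.2718 + 1.0189)/3 = 0.6694

0.6694


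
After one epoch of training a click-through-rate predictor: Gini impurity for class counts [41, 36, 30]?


Probabilities: [41/107, 36/107, 30/107] ≈ [0.3832, 0.3364, 0.2804]
Σpᵢ² = (1681 + 1296 + 900)/107² = 3877/11449
Gini = 1 - Σpᵢ² = 1 - 3877/11449 = 0.6614

0.6614


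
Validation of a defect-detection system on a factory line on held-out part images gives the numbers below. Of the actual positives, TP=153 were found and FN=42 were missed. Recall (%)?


Recall = TP/(TP+FN)
= 153/(153+42)
= 153/195 = 78.46%

78.46%


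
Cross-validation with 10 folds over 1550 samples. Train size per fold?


Fold size = 1550/10 = 155
Training per fold = 1550 - 155 = 1395

1395


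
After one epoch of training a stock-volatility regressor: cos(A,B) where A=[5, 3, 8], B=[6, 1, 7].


A·B = 5·6 + 3·1 + 8·7 = 89
‖A‖ = √98 = 9.8995, ‖B‖ = √86 = 9.2736
cos = 89/(√98·√86) = 89/√8428 = 0.9695

0.9695


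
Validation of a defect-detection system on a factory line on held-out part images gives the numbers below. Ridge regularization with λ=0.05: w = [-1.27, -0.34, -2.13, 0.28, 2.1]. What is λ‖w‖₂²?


‖w‖₂² = (-1.27)² + (-0.34)² + (-2.13)² + (0.28)² + (2.1)²
     = 1.6129 + 0.1156 + 4.5369 + 0.0784 + 4.41
     = 10.7538
λ·‖w‖₂² = 0.05·10.7538 = 0.53769

0.53769


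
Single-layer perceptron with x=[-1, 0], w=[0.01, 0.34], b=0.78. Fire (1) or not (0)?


z = (-1)·(0.01) + (0)·(0.34) + 0.78
  = 0.77
step(z) = 1 (z≥0)

1


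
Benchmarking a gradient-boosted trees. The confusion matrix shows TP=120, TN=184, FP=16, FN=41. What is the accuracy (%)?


Accuracy = (TP+TN)/(TP+TN+FP+FN)
= (120+184)/(361)
= 304/361 = 84.21%

84.21%
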